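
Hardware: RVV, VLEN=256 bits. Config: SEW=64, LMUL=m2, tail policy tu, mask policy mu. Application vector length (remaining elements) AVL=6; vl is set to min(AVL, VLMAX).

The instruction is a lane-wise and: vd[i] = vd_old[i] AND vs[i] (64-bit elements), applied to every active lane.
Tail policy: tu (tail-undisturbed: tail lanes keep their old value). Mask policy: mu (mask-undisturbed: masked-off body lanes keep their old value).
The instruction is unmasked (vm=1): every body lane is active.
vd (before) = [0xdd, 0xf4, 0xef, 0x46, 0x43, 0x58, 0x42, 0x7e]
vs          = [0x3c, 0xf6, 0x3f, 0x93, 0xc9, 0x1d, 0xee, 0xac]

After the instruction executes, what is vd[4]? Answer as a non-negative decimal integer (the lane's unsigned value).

VLMAX = VLEN×LMUL/SEW = 256×2/64 = 8
vl ← min(6, 8) = 6
  i=0: and(0xdd,0x3c) → 28
  i=1: and(0xf4,0xf6) → 244
  i=2: and(0xef,0x3f) → 47
  i=3: and(0x46,0x93) → 2
  i=4: and(0x43,0xc9) → 65
  i=5: and(0x58,0x1d) → 24
  i=6: tail/keep → 66
  i=7: tail/keep → 126

vd[4] = 65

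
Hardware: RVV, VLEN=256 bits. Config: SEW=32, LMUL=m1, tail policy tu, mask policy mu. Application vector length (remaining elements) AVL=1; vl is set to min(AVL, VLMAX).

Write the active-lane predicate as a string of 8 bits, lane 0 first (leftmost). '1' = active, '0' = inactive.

predicate = 10000000

VLMAX = (256 × 1) / 32 = 8 lanes
AVL=1 ≤ VLMAX=8, so vl = 1
bits (lane 0 leftmost): 10000000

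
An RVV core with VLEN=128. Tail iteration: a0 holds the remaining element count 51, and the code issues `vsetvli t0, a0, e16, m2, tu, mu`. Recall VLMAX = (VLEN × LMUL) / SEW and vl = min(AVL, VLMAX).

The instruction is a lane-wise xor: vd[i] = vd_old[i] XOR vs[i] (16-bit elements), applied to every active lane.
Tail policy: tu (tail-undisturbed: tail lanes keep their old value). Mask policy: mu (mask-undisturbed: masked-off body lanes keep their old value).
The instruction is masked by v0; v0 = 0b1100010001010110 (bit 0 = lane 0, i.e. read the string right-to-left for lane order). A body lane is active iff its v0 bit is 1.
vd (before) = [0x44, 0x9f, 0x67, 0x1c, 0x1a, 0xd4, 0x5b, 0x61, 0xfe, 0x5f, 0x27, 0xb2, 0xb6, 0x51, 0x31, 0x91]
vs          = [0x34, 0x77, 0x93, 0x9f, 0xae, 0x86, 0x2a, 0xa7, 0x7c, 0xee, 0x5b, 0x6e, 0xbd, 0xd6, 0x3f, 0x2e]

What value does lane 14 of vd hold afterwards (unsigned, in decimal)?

VLMAX = VLEN×LMUL/SEW = 128×2/16 = 16
vl ← min(51, 16) = 16
lane  0: mask-off/keep ⇒ 0x44
lane  1: xor(0x9f,0x77) ⇒ 0xe8
lane  2: xor(0x67,0x93) ⇒ 0xf4
lane  3: mask-off/keep ⇒ 0x1c
lane  4: xor(0x1a,0xae) ⇒ 0xb4
lane  5: mask-off/keep ⇒ 0xd4
lane  6: xor(0x5b,0x2a) ⇒ 0x71
lane  7: mask-off/keep ⇒ 0x61
lane  8: mask-off/keep ⇒ 0xfe
lane  9: mask-off/keep ⇒ 0x5f
lane 10: xor(0x27,0x5b) ⇒ 0x7c
lane 11: mask-off/keep ⇒ 0xb2
lane 12: mask-off/keep ⇒ 0xb6
lane 13: mask-off/keep ⇒ 0x51
lane 14: xor(0x31,0x3f) ⇒ 0x0e
lane 15: xor(0x91,0x2e) ⇒ 0xbf

vd[14] = 14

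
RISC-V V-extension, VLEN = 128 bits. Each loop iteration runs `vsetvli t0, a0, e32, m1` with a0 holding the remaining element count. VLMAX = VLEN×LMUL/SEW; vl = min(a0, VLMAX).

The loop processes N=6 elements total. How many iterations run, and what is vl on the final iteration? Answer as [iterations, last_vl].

[iterations, last_vl] = [2, 2]

lanes per group: 128·1/32 = 4
N=6: ⌈6/4⌉ = 2 iters; last vl = 6 − 1×4 = 2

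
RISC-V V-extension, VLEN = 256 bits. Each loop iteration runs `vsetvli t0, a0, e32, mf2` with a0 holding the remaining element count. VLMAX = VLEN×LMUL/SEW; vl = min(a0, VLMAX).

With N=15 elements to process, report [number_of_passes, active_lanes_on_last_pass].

[iterations, last_vl] = [4, 3]

lanes per group: 256·1/2/32 = 4
iterations = ceil(15/4) = 4; final-pass vl = 3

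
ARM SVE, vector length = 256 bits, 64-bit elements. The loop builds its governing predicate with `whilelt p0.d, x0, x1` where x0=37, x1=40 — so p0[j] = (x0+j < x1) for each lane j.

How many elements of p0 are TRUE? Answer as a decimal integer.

vl = 3

256-bit reg / 64-bit elem → 4 lanes
whilelt: lane j active iff 37+j < 40 → j < 3 → 3 active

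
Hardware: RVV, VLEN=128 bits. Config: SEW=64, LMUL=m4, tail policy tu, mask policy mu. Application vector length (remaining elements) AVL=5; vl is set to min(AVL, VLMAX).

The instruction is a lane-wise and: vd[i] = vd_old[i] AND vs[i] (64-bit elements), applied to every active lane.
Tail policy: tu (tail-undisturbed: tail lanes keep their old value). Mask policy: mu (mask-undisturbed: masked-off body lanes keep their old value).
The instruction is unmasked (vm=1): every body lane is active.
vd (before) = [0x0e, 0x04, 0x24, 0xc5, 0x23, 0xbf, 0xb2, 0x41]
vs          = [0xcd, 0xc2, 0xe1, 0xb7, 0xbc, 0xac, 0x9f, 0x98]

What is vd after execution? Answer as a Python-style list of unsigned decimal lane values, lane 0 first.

VLMAX = VLEN×LMUL/SEW = 128×4/64 = 8
vl = min(AVL, VLMAX) = min(5, 8) = 5
vd[0] and(0x0e,0xcd) -> 0x0c
vd[1] and(0x04,0xc2) -> 0x00
vd[2] and(0x24,0xe1) -> 0x20
vd[3] and(0xc5,0xb7) -> 0x85
vd[4] and(0x23,0xbc) -> 0x20
vd[5] tail/keep -> 0xbf
vd[6] tail/keep -> 0xb2
vd[7] tail/keep -> 0x41

vd = [12, 0, 32, 133, 32, 191, 178, 65]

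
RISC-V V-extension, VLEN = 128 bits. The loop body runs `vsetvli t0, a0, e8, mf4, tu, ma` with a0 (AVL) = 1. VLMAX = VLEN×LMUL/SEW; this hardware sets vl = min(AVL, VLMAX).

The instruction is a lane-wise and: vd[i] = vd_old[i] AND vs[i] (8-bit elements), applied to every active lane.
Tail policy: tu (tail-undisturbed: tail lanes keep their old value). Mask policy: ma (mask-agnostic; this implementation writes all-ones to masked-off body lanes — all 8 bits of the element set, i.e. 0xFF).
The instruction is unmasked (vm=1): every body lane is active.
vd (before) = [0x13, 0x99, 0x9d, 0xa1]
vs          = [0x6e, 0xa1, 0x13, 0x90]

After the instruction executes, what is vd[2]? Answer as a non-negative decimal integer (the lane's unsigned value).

vd[2] = 157

VLMAX = (128 × 1/4) / 8 = 4 lanes
vl ← min(1, 4) = 1
  i=0: and(0x13,0x6e) → 2
  i=1: tail/keep → 153
  i=2: tail/keep → 157
  i=3: tail/keep → 161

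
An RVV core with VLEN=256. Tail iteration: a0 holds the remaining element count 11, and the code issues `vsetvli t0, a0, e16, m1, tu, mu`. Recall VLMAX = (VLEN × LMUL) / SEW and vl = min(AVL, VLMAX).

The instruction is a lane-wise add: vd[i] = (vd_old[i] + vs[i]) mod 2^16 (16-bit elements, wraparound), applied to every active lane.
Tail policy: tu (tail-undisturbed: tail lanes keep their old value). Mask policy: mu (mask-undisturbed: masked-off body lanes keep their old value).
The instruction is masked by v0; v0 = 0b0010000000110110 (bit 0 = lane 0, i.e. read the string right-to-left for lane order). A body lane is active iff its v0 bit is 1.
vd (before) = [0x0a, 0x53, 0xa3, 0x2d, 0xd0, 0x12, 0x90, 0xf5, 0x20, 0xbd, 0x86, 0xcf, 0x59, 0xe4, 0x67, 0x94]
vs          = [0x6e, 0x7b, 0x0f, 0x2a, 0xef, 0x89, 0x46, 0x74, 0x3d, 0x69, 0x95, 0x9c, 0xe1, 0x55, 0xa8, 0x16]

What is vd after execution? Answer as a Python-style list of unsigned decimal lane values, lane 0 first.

vd = [10, 206, 178, 45, 447, 155, 144, 245, 32, 189, 134, 207, 89, 228, 103, 148]

VLMAX = (256 × 1) / 16 = 16 lanes
vl = min(AVL, VLMAX) = min(11, 16) = 11
[0] mask-off/keep = 0x0a
[1] add(0x53,0x7b) = 0xce
[2] add(0xa3,0x0f) = 0xb2
[3] mask-off/keep = 0x2d
[4] add(0xd0,0xef) = 0x1bf
[5] add(0x12,0x89) = 0x9b
[6] mask-off/keep = 0x90
[7] mask-off/keep = 0xf5
[8] mask-off/keep = 0x20
[9] mask-off/keep = 0xbd
[10] mask-off/keep = 0x86
[11] tail/keep = 0xcf
[12] tail/keep = 0x59
[13] tail/keep = 0xe4
[14] tail/keep = 0x67
[15] tail/keep = 0x94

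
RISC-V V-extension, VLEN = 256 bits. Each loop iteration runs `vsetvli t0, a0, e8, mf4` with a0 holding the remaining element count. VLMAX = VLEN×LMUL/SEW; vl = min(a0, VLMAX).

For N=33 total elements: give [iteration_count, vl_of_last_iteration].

VLMAX = (256 × 1/4) / 8 = 8 lanes
iterations = ceil(33/8) = 5; final-pass vl = 1

[iterations, last_vl] = [5, 1]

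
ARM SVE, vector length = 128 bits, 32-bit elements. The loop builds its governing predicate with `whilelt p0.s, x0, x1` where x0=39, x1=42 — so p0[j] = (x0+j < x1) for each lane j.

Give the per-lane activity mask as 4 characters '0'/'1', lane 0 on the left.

register lanes = 128/32 = 4
active while 39+j < 42, i.e. j ∈ [0,3) capped at 4 ⇒ 3
bits (lane 0 leftmost): 1110

predicate = 1110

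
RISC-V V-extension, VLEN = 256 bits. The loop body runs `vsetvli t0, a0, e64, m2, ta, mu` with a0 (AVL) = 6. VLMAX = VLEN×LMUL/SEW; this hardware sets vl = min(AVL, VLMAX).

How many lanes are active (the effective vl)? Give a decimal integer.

vl = 6

VLMAX = (256 × 2) / 64 = 8 lanes
AVL=6 ≤ VLMAX=8, so vl = 6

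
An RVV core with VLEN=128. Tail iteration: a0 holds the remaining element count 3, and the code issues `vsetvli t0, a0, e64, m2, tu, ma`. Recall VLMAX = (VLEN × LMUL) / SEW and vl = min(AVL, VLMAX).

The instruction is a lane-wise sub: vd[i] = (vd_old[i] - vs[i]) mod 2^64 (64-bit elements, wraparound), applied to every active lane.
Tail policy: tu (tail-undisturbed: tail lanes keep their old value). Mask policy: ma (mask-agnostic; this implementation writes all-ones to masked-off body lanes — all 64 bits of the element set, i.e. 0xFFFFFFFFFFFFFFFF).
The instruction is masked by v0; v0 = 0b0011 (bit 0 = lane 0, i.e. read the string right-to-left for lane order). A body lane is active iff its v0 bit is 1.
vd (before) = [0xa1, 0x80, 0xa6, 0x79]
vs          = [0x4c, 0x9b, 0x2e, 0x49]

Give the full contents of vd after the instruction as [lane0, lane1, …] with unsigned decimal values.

vd = [85, 18446744073709551589, 18446744073709551615, 121]

VLMAX = (128 × 2) / 64 = 4 lanes
vl ← min(3, 4) = 3
lane  0: sub(0xa1,0x4c) ⇒ 0x55
lane  1: sub(0x80,0x9b) ⇒ 0xffffffffffffffe5
lane  2: mask-off/ones ⇒ 0xffffffffffffffff
lane  3: tail/keep ⇒ 0x79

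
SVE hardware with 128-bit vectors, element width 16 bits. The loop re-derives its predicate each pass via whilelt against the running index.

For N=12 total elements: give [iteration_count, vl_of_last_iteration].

lane count: 128 div 16 = 8
N=12: ⌈12/8⌉ = 2 iters; last vl = 12 − 1×8 = 4

[iterations, last_vl] = [2, 4]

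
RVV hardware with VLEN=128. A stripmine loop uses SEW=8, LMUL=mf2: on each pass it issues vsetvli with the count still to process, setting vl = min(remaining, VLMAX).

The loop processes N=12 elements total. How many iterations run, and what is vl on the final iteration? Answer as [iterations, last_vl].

VLMAX = VLEN×LMUL/SEW = 128×1/2/8 = 8
iterations = ceil(12/8) = 2; final-pass vl = 4

[iterations, last_vl] = [2, 4]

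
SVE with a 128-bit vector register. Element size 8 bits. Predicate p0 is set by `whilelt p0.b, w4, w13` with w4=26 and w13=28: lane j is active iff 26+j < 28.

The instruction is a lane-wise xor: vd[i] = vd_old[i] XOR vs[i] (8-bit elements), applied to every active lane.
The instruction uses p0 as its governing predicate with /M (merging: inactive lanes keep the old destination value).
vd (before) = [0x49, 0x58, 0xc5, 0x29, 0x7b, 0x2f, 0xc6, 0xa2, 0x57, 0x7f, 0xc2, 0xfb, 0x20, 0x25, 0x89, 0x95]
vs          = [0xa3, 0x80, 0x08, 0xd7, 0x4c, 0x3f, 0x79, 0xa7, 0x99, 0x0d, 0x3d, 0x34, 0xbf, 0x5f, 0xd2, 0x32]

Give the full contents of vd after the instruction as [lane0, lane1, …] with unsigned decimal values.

vd = [234, 216, 197, 41, 123, 47, 198, 162, 87, 127, 194, 251, 32, 37, 137, 149]

lane count: 128 div 8 = 16
active while 26+j < 28, i.e. j ∈ [0,2) capped at 16 ⇒ 2
vd[0] xor(0x49,0xa3) -> 0xea
vd[1] xor(0x58,0x80) -> 0xd8
vd[2] tail/keep -> 0xc5
vd[3] tail/keep -> 0x29
vd[4] tail/keep -> 0x7b
vd[5] tail/keep -> 0x2f
vd[6] tail/keep -> 0xc6
vd[7] tail/keep -> 0xa2
vd[8] tail/keep -> 0x57
vd[9] tail/keep -> 0x7f
vd[10] tail/keep -> 0xc2
vd[11] tail/keep -> 0xfb
vd[12] tail/keep -> 0x20
vd[13] tail/keep -> 0x25
vd[14] tail/keep -> 0x89
vd[15] tail/keep -> 0x95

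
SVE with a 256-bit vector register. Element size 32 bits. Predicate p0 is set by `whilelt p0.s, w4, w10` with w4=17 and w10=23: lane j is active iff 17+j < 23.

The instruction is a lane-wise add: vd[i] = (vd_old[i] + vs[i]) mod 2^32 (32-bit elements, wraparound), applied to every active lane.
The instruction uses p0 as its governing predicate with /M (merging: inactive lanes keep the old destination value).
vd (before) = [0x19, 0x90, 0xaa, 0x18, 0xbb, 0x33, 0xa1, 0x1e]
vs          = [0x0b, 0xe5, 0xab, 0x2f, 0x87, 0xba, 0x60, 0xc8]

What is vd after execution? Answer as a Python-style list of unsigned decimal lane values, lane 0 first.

lane count: 256 div 32 = 8
p0[j] = (17+j < 23); true for j=0..5 → 6 lanes set
vd[0] add(0x19,0x0b) -> 0x24
vd[1] add(0x90,0xe5) -> 0x175
vd[2] add(0xaa,0xab) -> 0x155
vd[3] add(0x18,0x2f) -> 0x47
vd[4] add(0xbb,0x87) -> 0x142
vd[5] add(0x33,0xba) -> 0xed
vd[6] tail/keep -> 0xa1
vd[7] tail/keep -> 0x1e

vd = [36, 373, 341, 71, 322, 237, 161, 30]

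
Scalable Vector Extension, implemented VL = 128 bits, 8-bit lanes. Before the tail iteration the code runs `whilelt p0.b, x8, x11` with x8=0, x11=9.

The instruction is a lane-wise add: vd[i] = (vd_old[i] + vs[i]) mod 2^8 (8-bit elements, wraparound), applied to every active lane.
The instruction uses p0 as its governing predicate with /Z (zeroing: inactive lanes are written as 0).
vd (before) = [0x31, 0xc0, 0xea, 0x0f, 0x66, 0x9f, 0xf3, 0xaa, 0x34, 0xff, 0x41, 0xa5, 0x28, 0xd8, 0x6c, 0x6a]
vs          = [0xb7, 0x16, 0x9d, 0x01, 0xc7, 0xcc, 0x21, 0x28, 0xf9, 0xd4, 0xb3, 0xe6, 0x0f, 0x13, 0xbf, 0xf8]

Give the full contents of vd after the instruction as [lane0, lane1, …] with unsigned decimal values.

vd = [232, 214, 135, 16, 45, 107, 20, 210, 45, 0, 0, 0, 0, 0, 0, 0]

128-bit reg / 8-bit elem → 16 lanes
active while 0+j < 9, i.e. j ∈ [0,9) capped at 16 ⇒ 9
vd[0] add(0x31,0xb7) -> 0xe8
vd[1] add(0xc0,0x16) -> 0xd6
vd[2] add(0xea,0x9d) -> 0x87
vd[3] add(0x0f,0x01) -> 0x10
vd[4] add(0x66,0xc7) -> 0x2d
vd[5] add(0x9f,0xcc) -> 0x6b
vd[6] add(0xf3,0x21) -> 0x14
vd[7] add(0xaa,0x28) -> 0xd2
vd[8] add(0x34,0xf9) -> 0x2d
vd[9] tail/zero -> 0x00
vd[10] tail/zero -> 0x00
vd[11] tail/zero -> 0x00
vd[12] tail/zero -> 0x00
vd[13] tail/zero -> 0x00
vd[14] tail/zero -> 0x00
vd[15] tail/zero -> 0x00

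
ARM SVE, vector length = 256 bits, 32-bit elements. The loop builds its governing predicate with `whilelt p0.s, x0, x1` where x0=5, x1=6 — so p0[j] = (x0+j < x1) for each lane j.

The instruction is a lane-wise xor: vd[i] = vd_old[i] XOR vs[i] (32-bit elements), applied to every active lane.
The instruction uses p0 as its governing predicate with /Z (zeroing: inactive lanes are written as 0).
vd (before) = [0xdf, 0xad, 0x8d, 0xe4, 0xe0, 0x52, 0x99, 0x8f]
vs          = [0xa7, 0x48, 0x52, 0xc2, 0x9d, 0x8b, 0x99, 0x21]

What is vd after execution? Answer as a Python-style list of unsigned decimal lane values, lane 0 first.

register lanes = 256/32 = 8
p0[j] = (5+j < 6); true for j=0..0 → 1 lanes set
lane  0: xor(0xdf,0xa7) ⇒ 0x78
lane  1: tail/zero ⇒ 0x00
lane  2: tail/zero ⇒ 0x00
lane  3: tail/zero ⇒ 0x00
lane  4: tail/zero ⇒ 0x00
lane  5: tail/zero ⇒ 0x00
lane  6: tail/zero ⇒ 0x00
lane  7: tail/zero ⇒ 0x00

vd = [120, 0, 0, 0, 0, 0, 0, 0]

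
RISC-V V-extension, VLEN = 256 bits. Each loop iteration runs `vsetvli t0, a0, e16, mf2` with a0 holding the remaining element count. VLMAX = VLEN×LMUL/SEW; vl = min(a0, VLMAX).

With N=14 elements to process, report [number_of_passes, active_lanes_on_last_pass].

lanes per group: 256·1/2/16 = 8
iterations = ceil(14/8) = 2; final-pass vl = 6

[iterations, last_vl] = [2, 6]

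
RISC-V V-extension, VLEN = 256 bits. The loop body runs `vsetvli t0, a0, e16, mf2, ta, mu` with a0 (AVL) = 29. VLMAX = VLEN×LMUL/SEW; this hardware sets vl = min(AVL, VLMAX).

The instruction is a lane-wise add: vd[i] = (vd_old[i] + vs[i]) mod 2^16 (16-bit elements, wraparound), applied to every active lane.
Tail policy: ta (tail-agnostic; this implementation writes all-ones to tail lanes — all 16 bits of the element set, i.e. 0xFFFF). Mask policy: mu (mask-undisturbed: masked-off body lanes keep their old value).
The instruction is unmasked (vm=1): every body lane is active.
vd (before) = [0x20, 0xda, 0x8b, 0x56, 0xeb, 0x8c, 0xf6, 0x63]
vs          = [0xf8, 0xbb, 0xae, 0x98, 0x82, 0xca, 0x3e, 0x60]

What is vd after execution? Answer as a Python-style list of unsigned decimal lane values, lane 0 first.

VLMAX = VLEN×LMUL/SEW = 256×1/2/16 = 8
vl ← min(29, 8) = 8
vd[0] add(0x20,0xf8) -> 0x118
vd[1] add(0xda,0xbb) -> 0x195
vd[2] add(0x8b,0xae) -> 0x139
vd[3] add(0x56,0x98) -> 0xee
vd[4] add(0xeb,0x82) -> 0x16d
vd[5] add(0x8c,0xca) -> 0x156
vd[6] add(0xf6,0x3e) -> 0x134
vd[7] add(0x63,0x60) -> 0xc3

vd = [280, 405, 313, 238, 365, 342, 308, 195]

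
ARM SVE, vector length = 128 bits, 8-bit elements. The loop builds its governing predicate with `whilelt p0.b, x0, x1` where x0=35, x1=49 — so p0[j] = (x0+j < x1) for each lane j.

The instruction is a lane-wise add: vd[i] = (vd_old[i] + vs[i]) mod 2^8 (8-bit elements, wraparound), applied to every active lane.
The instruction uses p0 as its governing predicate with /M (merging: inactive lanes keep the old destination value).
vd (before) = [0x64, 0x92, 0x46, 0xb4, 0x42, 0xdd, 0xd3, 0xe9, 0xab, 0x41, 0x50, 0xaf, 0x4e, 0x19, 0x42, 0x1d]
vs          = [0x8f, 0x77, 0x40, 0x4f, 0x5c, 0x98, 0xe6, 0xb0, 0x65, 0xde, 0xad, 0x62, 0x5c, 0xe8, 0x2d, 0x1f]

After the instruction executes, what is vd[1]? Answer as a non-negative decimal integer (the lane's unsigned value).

vd[1] = 9

register lanes = 128/8 = 16
active while 35+j < 49, i.e. j ∈ [0,14) capped at 16 ⇒ 14
  i=0: add(0x64,0x8f) → 243
  i=1: add(0x92,0x77) → 9
  i=2: add(0x46,0x40) → 134
  i=3: add(0xb4,0x4f) → 3
  i=4: add(0x42,0x5c) → 158
  i=5: add(0xdd,0x98) → 117
  i=6: add(0xd3,0xe6) → 185
  i=7: add(0xe9,0xb0) → 153
  i=8: add(0xab,0x65) → 16
  i=9: add(0x41,0xde) → 31
  i=10: add(0x50,0xad) → 253
  i=11: add(0xaf,0x62) → 17
  i=12: add(0x4e,0x5c) → 170
  i=13: add(0x19,0xe8) → 1
  i=14: tail/keep → 66
  i=15: tail/keep → 29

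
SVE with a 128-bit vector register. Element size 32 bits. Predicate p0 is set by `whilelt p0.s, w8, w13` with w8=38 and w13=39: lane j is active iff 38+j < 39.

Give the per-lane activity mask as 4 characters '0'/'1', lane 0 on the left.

register lanes = 128/32 = 4
active while 38+j < 39, i.e. j ∈ [0,1) capped at 4 ⇒ 1
bits (lane 0 leftmost): 1000

predicate = 1000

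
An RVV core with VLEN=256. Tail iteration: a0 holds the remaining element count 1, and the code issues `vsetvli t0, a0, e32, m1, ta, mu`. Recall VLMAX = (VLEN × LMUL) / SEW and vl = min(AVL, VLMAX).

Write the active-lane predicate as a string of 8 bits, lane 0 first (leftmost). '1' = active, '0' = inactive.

predicate = 10000000

VLMAX = (256 × 1) / 32 = 8 lanes
vl ← min(1, 8) = 1
bits (lane 0 leftmost): 10000000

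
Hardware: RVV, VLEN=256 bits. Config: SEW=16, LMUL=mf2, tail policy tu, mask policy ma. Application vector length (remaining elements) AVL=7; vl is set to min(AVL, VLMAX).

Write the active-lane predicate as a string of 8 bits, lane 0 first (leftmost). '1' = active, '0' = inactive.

VLMAX = (256 × 1/2) / 16 = 8 lanes
vl ← min(7, 8) = 7
bits (lane 0 leftmost): 11111110

predicate = 11111110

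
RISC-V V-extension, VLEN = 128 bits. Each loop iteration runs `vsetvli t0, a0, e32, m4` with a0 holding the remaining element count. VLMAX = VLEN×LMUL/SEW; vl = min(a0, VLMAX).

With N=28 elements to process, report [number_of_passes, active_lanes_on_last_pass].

[iterations, last_vl] = [2, 12]

VLMAX = (128 × 4) / 32 = 16 lanes
iterations = ceil(28/16) = 2; final-pass vl = 12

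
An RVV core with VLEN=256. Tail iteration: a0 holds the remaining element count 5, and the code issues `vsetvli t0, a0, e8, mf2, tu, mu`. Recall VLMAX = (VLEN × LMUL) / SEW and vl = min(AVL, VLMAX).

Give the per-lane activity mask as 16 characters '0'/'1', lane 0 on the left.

predicate = 1111100000000000

lanes per group: 256·1/2/8 = 16
AVL=5 ≤ VLMAX=16, so vl = 5
bits (lane 0 leftmost): 1111100000000000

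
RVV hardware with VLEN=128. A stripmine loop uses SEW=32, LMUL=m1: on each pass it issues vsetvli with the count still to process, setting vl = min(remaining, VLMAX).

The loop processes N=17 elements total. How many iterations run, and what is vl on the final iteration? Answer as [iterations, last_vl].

[iterations, last_vl] = [5, 1]

VLMAX = VLEN×LMUL/SEW = 128×1/32 = 4
iterations = ceil(17/4) = 5; final-pass vl = 1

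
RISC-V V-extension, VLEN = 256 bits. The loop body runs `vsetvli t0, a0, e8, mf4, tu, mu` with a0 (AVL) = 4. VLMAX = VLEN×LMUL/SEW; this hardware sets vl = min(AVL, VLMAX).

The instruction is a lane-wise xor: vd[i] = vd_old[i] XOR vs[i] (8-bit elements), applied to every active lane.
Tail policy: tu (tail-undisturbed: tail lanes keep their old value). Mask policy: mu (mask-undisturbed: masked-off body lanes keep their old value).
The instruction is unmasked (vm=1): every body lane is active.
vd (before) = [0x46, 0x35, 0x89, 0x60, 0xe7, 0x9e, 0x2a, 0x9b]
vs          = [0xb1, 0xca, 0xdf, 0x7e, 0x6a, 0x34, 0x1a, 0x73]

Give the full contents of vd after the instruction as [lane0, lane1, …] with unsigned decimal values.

VLMAX = (256 × 1/4) / 8 = 8 lanes
vl ← min(4, 8) = 4
vd[0] xor(0x46,0xb1) -> 0xf7
vd[1] xor(0x35,0xca) -> 0xff
vd[2] xor(0x89,0xdf) -> 0x56
vd[3] xor(0x60,0x7e) -> 0x1e
vd[4] tail/keep -> 0xe7
vd[5] tail/keep -> 0x9e
vd[6] tail/keep -> 0x2a
vd[7] tail/keep -> 0x9b

vd = [247, 255, 86, 30, 231, 158, 42, 155]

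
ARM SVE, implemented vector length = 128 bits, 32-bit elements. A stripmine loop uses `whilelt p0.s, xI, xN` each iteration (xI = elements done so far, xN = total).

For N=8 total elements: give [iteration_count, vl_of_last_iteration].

[iterations, last_vl] = [2, 4]

128-bit reg / 32-bit elem → 4 lanes
8 elements at 4/iter → 2 passes, remainder 4 on the last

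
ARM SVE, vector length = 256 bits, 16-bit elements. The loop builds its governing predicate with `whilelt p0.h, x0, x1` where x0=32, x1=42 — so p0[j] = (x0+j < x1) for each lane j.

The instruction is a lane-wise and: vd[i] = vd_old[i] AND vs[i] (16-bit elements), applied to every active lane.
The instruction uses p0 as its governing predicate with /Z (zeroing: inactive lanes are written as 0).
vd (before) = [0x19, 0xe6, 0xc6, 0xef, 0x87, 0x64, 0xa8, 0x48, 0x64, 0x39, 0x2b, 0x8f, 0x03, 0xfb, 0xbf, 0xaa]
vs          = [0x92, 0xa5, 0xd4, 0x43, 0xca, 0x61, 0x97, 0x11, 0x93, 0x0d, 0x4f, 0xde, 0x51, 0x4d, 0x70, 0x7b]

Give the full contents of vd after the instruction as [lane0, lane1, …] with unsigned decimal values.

vd = [16, 164, 196, 67, 130, 96, 128, 0, 0, 9, 0, 0, 0, 0, 0, 0]

lane count: 256 div 16 = 16
p0[j] = (32+j < 42); true for j=0..9 → 10 lanes set
  i=0: and(0x19,0x92) → 16
  i=1: and(0xe6,0xa5) → 164
  i=2: and(0xc6,0xd4) → 196
  i=3: and(0xef,0x43) → 67
  i=4: and(0x87,0xca) → 130
  i=5: and(0x64,0x61) → 96
  i=6: and(0xa8,0x97) → 128
  i=7: and(0x48,0x11) → 0
  i=8: and(0x64,0x93) → 0
  i=9: and(0x39,0x0d) → 9
  i=10: tail/zero → 0
  i=11: tail/zero → 0
  i=12: tail/zero → 0
  i=13: tail/zero → 0
  i=14: tail/zero → 0
  i=15: tail/zero → 0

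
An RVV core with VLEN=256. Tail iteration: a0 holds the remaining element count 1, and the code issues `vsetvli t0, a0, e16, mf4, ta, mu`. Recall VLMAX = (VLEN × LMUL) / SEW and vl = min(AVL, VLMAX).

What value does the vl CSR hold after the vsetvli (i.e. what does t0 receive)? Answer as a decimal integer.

vl = 1

lanes per group: 256·1/4/16 = 4
vl ← min(1, 4) = 1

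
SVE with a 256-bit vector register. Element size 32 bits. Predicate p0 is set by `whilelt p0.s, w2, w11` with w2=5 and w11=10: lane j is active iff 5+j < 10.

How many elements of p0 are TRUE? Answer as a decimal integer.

vl = 5

lane count: 256 div 32 = 8
p0[j] = (5+j < 10); true for j=0..4 → 5 lanes set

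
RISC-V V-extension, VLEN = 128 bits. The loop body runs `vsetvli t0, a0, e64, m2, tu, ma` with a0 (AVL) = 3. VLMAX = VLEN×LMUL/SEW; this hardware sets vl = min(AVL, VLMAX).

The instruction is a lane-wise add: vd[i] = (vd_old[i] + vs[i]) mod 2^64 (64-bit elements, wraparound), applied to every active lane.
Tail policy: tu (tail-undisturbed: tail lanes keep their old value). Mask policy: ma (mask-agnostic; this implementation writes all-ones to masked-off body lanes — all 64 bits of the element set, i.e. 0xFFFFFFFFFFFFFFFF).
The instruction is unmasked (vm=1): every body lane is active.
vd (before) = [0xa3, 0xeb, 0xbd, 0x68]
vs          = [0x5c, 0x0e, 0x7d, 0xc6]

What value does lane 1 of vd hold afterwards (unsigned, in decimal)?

lanes per group: 128·2/64 = 4
vl ← min(3, 4) = 3
  i=0: add(0xa3,0x5c) → 255
  i=1: add(0xeb,0x0e) → 249
  i=2: add(0xbd,0x7d) → 314
  i=3: tail/keep → 104

vd[1] = 249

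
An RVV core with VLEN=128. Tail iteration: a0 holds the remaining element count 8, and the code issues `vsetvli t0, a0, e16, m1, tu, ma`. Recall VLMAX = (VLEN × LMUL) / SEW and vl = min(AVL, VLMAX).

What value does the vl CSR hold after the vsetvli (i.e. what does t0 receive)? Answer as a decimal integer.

vl = 8

VLMAX = VLEN×LMUL/SEW = 128×1/16 = 8
AVL=8 ≤ VLMAX=8, so vl = 8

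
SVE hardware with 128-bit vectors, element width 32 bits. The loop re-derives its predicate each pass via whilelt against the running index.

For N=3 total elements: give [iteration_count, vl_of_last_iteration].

lane count: 128 div 32 = 4
N=3: ⌈3/4⌉ = 1 iters; last vl = 3 − 0×4 = 3

[iterations, last_vl] = [1, 3]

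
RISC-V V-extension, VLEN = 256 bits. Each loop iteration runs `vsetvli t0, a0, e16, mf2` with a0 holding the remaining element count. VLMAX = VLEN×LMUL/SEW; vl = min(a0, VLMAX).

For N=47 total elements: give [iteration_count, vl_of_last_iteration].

[iterations, last_vl] = [6, 7]

VLMAX = VLEN×LMUL/SEW = 256×1/2/16 = 8
iterations = ceil(47/8) = 6; final-pass vl = 7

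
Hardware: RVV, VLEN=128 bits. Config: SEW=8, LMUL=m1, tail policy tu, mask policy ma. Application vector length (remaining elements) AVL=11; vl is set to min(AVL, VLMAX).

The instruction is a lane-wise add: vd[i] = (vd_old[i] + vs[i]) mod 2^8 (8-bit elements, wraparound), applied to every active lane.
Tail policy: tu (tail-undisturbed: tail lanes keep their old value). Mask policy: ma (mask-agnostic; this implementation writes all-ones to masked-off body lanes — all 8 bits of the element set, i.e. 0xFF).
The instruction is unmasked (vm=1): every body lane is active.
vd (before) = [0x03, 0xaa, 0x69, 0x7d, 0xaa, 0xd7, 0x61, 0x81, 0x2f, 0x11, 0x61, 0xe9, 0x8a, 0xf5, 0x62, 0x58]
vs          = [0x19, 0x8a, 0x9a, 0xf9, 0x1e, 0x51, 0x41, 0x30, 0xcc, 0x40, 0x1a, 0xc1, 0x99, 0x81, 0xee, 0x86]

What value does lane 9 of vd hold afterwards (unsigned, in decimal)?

lanes per group: 128·1/8 = 16
vl = min(AVL, VLMAX) = min(11, 16) = 11
  i=0: add(0x03,0x19) → 28
  i=1: add(0xaa,0x8a) → 52
  i=2: add(0x69,0x9a) → 3
  i=3: add(0x7d,0xf9) → 118
  i=4: add(0xaa,0x1e) → 200
  i=5: add(0xd7,0x51) → 40
  i=6: add(0x61,0x41) → 162
  i=7: add(0x81,0x30) → 177
  i=8: add(0x2f,0xcc) → 251
  i=9: add(0x11,0x40) → 81
  i=10: add(0x61,0x1a) → 123
  i=11: tail/keep → 233
  i=12: tail/keep → 138
  i=13: tail/keep → 245
  i=14: tail/keep → 98
  i=15: tail/keep → 88

vd[9] = 81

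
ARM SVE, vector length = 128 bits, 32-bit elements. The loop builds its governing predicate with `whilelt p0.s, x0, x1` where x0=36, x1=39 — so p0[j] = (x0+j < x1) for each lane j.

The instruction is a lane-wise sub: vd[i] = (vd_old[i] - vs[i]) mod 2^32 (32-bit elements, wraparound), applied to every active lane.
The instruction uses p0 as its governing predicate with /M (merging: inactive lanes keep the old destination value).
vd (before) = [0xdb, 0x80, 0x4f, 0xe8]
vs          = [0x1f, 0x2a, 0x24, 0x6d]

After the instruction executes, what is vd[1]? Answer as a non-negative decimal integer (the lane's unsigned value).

128-bit reg / 32-bit elem → 4 lanes
p0[j] = (36+j < 39); true for j=0..2 → 3 lanes set
  i=0: sub(0xdb,0x1f) → 188
  i=1: sub(0x80,0x2a) → 86
  i=2: sub(0x4f,0x24) → 43
  i=3: tail/keep → 232

vd[1] = 86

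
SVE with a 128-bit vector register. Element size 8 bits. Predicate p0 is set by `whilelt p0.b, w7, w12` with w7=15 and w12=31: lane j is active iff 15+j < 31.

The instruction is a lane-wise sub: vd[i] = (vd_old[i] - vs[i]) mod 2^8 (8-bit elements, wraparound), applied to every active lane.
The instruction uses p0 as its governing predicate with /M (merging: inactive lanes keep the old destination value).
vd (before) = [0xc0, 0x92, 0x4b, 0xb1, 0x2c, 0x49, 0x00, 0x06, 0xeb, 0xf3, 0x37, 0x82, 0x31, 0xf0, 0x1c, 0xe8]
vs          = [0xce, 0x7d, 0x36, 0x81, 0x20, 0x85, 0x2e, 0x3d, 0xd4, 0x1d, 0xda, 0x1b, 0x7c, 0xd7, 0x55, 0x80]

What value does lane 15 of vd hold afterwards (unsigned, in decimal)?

128-bit reg / 8-bit elem → 16 lanes
whilelt: lane j active iff 15+j < 31 → j < 16 → 16 active
lane  0: sub(0xc0,0xce) ⇒ 0xf2
lane  1: sub(0x92,0x7d) ⇒ 0x15
lane  2: sub(0x4b,0x36) ⇒ 0x15
lane  3: sub(0xb1,0x81) ⇒ 0x30
lane  4: sub(0x2c,0x20) ⇒ 0x0c
lane  5: sub(0x49,0x85) ⇒ 0xc4
lane  6: sub(0x00,0x2e) ⇒ 0xd2
lane  7: sub(0x06,0x3d) ⇒ 0xc9
lane  8: sub(0xeb,0xd4) ⇒ 0x17
lane  9: sub(0xf3,0x1d) ⇒ 0xd6
lane 10: sub(0x37,0xda) ⇒ 0x5d
lane 11: sub(0x82,0x1b) ⇒ 0x67
lane 12: sub(0x31,0x7c) ⇒ 0xb5
lane 13: sub(0xf0,0xd7) ⇒ 0x19
lane 14: sub(0x1c,0x55) ⇒ 0xc7
lane 15: sub(0xe8,0x80) ⇒ 0x68

vd[15] = 104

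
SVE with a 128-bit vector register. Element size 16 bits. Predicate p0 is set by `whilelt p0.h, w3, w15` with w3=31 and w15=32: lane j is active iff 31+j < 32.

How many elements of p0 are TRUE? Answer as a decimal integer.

lane count: 128 div 16 = 8
whilelt: lane j active iff 31+j < 32 → j < 1 → 1 active

vl = 1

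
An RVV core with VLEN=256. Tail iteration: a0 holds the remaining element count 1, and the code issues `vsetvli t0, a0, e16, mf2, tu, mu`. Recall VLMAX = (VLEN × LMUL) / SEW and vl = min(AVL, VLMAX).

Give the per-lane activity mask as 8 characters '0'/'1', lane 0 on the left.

VLMAX = (256 × 1/2) / 16 = 8 lanes
vl = min(AVL, VLMAX) = min(1, 8) = 1
bits (lane 0 leftmost): 10000000

predicate = 10000000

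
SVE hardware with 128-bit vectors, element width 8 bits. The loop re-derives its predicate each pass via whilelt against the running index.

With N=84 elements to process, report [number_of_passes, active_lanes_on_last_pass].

[iterations, last_vl] = [6, 4]

lane count: 128 div 8 = 16
84 elements at 16/iter → 6 passes, remainder 4 on the last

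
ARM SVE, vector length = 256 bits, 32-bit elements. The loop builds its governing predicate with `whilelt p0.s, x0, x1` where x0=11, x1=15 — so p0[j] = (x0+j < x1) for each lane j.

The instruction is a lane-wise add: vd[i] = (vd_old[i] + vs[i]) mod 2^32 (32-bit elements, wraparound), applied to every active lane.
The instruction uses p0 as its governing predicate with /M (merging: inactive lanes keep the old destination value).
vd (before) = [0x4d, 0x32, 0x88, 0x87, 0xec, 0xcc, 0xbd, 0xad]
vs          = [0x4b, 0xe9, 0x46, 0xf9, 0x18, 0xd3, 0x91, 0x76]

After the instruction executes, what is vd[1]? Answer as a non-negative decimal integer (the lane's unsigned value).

vd[1] = 283

register lanes = 256/32 = 8
whilelt: lane j active iff 11+j < 15 → j < 4 → 4 active
[0] add(0x4d,0x4b) = 0x98
[1] add(0x32,0xe9) = 0x11b
[2] add(0x88,0x46) = 0xce
[3] add(0x87,0xf9) = 0x180
[4] tail/keep = 0xec
[5] tail/keep = 0xcc
[6] tail/keep = 0xbd
[7] tail/keep = 0xad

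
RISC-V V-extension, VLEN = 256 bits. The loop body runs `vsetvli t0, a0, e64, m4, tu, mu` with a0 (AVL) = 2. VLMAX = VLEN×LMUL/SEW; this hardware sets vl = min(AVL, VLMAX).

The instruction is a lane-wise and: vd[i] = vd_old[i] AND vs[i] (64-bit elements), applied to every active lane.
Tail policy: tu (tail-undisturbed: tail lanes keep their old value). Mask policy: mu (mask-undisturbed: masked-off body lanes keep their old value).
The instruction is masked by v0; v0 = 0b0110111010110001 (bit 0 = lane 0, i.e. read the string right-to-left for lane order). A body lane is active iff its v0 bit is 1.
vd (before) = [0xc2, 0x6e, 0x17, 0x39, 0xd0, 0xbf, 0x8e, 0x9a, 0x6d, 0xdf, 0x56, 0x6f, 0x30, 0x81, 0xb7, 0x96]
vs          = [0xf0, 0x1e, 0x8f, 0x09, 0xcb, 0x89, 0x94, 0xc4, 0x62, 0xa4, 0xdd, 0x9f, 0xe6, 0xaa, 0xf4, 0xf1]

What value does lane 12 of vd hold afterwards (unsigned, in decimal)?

VLMAX = (256 × 4) / 64 = 16 lanes
AVL=2 ≤ VLMAX=16, so vl = 2
[0] and(0xc2,0xf0) = 0xc0
[1] mask-off/keep = 0x6e
[2] tail/keep = 0x17
[3] tail/keep = 0x39
[4] tail/keep = 0xd0
[5] tail/keep = 0xbf
[6] tail/keep = 0x8e
[7] tail/keep = 0x9a
[8] tail/keep = 0x6d
[9] tail/keep = 0xdf
[10] tail/keep = 0x56
[11] tail/keep = 0x6f
[12] tail/keep = 0x30
[13] tail/keep = 0x81
[14] tail/keep = 0xb7
[15] tail/keep = 0x96

vd[12] = 48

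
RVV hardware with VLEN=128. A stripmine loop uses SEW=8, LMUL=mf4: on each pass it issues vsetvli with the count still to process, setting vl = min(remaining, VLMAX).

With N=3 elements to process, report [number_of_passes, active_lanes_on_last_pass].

lanes per group: 128·1/4/8 = 4
3 elements at 4/iter → 1 passes, remainder 3 on the last

[iterations, last_vl] = [1, 3]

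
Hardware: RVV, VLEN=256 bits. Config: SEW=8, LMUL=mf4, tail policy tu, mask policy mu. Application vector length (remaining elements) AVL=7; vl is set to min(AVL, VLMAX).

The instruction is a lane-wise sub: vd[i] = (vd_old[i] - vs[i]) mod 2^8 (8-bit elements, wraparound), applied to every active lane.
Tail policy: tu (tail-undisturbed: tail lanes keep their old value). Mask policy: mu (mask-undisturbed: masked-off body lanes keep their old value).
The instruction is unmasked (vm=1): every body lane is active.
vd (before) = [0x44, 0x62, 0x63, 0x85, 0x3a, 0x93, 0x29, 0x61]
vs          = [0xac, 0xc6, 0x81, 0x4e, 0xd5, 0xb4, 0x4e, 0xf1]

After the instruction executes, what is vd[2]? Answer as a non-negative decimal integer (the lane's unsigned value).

VLMAX = VLEN×LMUL/SEW = 256×1/4/8 = 8
vl ← min(7, 8) = 7
vd[0] sub(0x44,0xac) -> 0x98
vd[1] sub(0x62,0xc6) -> 0x9c
vd[2] sub(0x63,0x81) -> 0xe2
vd[3] sub(0x85,0x4e) -> 0x37
vd[4] sub(0x3a,0xd5) -> 0x65
vd[5] sub(0x93,0xb4) -> 0xdf
vd[6] sub(0x29,0x4e) -> 0xdb
vd[7] tail/keep -> 0x61

vd[2] = 226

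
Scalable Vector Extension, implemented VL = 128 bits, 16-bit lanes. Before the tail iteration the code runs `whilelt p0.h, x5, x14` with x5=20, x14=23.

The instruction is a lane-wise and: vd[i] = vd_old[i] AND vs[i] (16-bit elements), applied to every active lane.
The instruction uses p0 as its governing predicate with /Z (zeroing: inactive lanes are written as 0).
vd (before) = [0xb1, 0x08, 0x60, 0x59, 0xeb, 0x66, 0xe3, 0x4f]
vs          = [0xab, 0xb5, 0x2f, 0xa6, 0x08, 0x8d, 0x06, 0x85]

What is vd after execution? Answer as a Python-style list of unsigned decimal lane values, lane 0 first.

register lanes = 128/16 = 8
p0[j] = (20+j < 23); true for j=0..2 → 3 lanes set
[0] and(0xb1,0xab) = 0xa1
[1] and(0x08,0xb5) = 0x00
[2] and(0x60,0x2f) = 0x20
[3] tail/zero = 0x00
[4] tail/zero = 0x00
[5] tail/zero = 0x00
[6] tail/zero = 0x00
[7] tail/zero = 0x00

vd = [161, 0, 32, 0, 0, 0, 0, 0]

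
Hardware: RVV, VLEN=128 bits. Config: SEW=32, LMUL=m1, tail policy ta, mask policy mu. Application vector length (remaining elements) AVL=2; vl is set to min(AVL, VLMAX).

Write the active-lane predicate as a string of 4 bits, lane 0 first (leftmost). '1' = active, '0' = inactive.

predicate = 1100

lanes per group: 128·1/32 = 4
vl = min(AVL, VLMAX) = min(2, 4) = 2
bits (lane 0 leftmost): 1100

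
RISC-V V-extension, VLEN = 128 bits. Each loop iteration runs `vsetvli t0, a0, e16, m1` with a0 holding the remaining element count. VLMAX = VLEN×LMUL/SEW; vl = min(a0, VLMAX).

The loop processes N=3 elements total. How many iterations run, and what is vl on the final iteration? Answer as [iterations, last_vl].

lanes per group: 128·1/16 = 8
3 elements at 8/iter → 1 passes, remainder 3 on the last

[iterations, last_vl] = [1, 3]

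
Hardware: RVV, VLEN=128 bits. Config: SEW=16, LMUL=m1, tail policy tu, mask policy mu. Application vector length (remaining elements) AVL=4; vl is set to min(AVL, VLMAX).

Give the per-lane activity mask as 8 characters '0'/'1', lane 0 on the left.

VLMAX = (128 × 1) / 16 = 8 lanes
AVL=4 ≤ VLMAX=8, so vl = 4
bits (lane 0 leftmost): 11110000

predicate = 11110000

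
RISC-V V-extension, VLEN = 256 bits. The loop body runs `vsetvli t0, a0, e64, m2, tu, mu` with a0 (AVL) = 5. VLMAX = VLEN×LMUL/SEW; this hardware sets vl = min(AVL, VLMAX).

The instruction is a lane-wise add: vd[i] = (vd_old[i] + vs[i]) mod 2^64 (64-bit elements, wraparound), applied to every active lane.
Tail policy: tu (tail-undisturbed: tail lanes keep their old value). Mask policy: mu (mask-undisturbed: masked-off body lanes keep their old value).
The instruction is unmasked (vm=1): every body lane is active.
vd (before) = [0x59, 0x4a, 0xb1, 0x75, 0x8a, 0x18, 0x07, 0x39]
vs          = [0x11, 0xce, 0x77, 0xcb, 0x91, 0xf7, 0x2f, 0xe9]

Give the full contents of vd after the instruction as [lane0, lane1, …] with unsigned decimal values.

vd = [106, 280, 296, 320, 283, 24, 7, 57]

VLMAX = VLEN×LMUL/SEW = 256×2/64 = 8
AVL=5 ≤ VLMAX=8, so vl = 5
vd[0] add(0x59,0x11) -> 0x6a
vd[1] add(0x4a,0xce) -> 0x118
vd[2] add(0xb1,0x77) -> 0x128
vd[3] add(0x75,0xcb) -> 0x140
vd[4] add(0x8a,0x91) -> 0x11b
vd[5] tail/keep -> 0x18
vd[6] tail/keep -> 0x07
vd[7] tail/keep -> 0x39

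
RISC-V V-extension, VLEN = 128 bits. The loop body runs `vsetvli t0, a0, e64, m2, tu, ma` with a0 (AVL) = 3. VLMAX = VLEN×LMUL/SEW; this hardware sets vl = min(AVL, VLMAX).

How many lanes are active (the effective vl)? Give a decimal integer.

VLMAX = VLEN×LMUL/SEW = 128×2/64 = 4
vl = min(AVL, VLMAX) = min(3, 4) = 3

vl = 3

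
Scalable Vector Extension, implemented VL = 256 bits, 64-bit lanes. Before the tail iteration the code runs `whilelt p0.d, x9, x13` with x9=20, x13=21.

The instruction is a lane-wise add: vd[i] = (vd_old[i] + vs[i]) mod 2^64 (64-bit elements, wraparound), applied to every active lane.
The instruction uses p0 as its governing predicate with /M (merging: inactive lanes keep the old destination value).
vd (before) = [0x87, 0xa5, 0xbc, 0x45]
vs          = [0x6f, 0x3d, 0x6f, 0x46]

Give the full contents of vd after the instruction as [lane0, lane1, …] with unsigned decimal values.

256-bit reg / 64-bit elem → 4 lanes
active while 20+j < 21, i.e. j ∈ [0,1) capped at 4 ⇒ 1
vd[0] add(0x87,0x6f) -> 0xf6
vd[1] tail/keep -> 0xa5
vd[2] tail/keep -> 0xbc
vd[3] tail/keep -> 0x45

vd = [246, 165, 188, 69]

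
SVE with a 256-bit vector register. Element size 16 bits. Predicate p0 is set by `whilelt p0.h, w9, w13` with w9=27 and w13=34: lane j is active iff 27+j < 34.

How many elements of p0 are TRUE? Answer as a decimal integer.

lane count: 256 div 16 = 16
p0[j] = (27+j < 34); true for j=0..6 → 7 lanes set

vl = 7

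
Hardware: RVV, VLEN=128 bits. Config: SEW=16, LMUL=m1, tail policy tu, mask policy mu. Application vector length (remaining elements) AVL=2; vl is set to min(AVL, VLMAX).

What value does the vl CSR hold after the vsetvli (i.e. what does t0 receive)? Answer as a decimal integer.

VLMAX = VLEN×LMUL/SEW = 128×1/16 = 8
vl ← min(2, 8) = 2

vl = 2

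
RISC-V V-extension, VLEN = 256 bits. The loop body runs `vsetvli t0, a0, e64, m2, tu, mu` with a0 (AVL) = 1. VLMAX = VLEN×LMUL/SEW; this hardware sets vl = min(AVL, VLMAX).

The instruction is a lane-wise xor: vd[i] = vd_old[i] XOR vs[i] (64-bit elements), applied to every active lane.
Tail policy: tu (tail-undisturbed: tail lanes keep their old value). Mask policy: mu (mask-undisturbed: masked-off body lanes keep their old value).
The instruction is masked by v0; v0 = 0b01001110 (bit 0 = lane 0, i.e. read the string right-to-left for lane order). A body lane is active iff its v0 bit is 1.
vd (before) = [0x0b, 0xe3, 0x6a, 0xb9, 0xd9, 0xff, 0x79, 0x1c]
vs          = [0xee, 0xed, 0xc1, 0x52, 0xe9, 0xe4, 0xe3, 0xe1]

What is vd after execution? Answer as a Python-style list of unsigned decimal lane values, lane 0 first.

vd = [11, 227, 106, 185, 217, 255, 121, 28]

VLMAX = VLEN×LMUL/SEW = 256×2/64 = 8
AVL=1 ≤ VLMAX=8, so vl = 1
lane  0: mask-off/keep ⇒ 0x0b
lane  1: tail/keep ⇒ 0xe3
lane  2: tail/keep ⇒ 0x6a
lane  3: tail/keep ⇒ 0xb9
lane  4: tail/keep ⇒ 0xd9
lane  5: tail/keep ⇒ 0xff
lane  6: tail/keep ⇒ 0x79
lane  7: tail/keep ⇒ 0x1c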